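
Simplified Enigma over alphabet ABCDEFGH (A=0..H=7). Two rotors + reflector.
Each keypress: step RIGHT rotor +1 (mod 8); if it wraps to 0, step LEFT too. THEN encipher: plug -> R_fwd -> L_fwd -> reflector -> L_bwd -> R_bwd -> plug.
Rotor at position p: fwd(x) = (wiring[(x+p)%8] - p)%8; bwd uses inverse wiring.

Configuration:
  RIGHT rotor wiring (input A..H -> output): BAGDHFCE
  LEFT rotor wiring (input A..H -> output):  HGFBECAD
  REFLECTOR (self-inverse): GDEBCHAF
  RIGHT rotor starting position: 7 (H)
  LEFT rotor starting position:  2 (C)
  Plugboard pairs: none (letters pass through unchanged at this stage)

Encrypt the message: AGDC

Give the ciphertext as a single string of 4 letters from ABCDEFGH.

Answer: CCFH

Derivation:
Char 1 ('A'): step: R->0, L->3 (L advanced); A->plug->A->R->B->L->B->refl->D->L'->G->R'->C->plug->C
Char 2 ('G'): step: R->1, L=3; G->plug->G->R->D->L->F->refl->H->L'->C->R'->C->plug->C
Char 3 ('D'): step: R->2, L=3; D->plug->D->R->D->L->F->refl->H->L'->C->R'->F->plug->F
Char 4 ('C'): step: R->3, L=3; C->plug->C->R->C->L->H->refl->F->L'->D->R'->H->plug->H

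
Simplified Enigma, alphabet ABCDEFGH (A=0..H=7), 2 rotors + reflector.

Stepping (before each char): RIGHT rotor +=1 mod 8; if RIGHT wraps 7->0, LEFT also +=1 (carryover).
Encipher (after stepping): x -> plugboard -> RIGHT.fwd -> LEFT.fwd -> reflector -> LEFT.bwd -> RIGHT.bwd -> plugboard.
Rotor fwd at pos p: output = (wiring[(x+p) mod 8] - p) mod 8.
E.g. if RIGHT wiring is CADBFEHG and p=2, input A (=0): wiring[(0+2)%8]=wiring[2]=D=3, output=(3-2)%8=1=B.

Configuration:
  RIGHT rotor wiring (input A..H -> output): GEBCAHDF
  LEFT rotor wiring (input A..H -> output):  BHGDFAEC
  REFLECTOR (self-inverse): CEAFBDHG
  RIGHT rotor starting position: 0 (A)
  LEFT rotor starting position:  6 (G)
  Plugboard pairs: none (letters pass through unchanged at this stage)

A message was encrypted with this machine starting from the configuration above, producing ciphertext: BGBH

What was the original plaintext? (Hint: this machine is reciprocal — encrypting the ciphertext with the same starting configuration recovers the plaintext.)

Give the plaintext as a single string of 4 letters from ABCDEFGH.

Char 1 ('B'): step: R->1, L=6; B->plug->B->R->A->L->G->refl->H->L'->G->R'->E->plug->E
Char 2 ('G'): step: R->2, L=6; G->plug->G->R->E->L->A->refl->C->L'->H->R'->A->plug->A
Char 3 ('B'): step: R->3, L=6; B->plug->B->R->F->L->F->refl->D->L'->C->R'->E->plug->E
Char 4 ('H'): step: R->4, L=6; H->plug->H->R->G->L->H->refl->G->L'->A->R'->F->plug->F

Answer: EAEF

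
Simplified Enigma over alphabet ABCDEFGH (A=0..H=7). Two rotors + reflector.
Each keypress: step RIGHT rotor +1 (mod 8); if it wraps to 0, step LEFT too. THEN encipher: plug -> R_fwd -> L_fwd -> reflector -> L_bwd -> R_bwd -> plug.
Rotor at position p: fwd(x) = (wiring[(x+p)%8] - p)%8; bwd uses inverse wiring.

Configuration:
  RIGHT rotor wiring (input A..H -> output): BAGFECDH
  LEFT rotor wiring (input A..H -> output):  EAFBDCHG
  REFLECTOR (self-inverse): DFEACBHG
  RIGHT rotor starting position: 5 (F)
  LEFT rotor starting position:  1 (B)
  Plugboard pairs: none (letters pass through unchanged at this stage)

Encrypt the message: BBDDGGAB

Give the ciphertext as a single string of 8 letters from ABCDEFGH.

Answer: CDCHEFDA

Derivation:
Char 1 ('B'): step: R->6, L=1; B->plug->B->R->B->L->E->refl->C->L'->D->R'->C->plug->C
Char 2 ('B'): step: R->7, L=1; B->plug->B->R->C->L->A->refl->D->L'->H->R'->D->plug->D
Char 3 ('D'): step: R->0, L->2 (L advanced); D->plug->D->R->F->L->E->refl->C->L'->G->R'->C->plug->C
Char 4 ('D'): step: R->1, L=2; D->plug->D->R->D->L->A->refl->D->L'->A->R'->H->plug->H
Char 5 ('G'): step: R->2, L=2; G->plug->G->R->H->L->G->refl->H->L'->B->R'->E->plug->E
Char 6 ('G'): step: R->3, L=2; G->plug->G->R->F->L->E->refl->C->L'->G->R'->F->plug->F
Char 7 ('A'): step: R->4, L=2; A->plug->A->R->A->L->D->refl->A->L'->D->R'->D->plug->D
Char 8 ('B'): step: R->5, L=2; B->plug->B->R->G->L->C->refl->E->L'->F->R'->A->plug->A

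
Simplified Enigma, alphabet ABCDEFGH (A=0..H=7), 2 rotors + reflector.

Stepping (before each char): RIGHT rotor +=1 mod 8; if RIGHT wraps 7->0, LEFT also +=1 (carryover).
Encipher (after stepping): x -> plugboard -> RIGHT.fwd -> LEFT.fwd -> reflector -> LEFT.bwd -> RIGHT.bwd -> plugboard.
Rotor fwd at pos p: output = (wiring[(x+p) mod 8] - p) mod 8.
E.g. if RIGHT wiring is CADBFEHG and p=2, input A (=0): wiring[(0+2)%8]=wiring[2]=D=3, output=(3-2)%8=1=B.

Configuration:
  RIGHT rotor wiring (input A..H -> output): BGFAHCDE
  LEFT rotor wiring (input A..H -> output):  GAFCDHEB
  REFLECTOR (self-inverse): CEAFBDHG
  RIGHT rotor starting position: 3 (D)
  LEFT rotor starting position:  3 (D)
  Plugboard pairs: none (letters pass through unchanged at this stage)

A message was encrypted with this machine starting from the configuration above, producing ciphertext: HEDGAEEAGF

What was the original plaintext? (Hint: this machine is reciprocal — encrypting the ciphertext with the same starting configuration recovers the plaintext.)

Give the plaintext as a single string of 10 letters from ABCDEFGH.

Answer: DCHBGGAFAC

Derivation:
Char 1 ('H'): step: R->4, L=3; H->plug->H->R->E->L->G->refl->H->L'->A->R'->D->plug->D
Char 2 ('E'): step: R->5, L=3; E->plug->E->R->B->L->A->refl->C->L'->H->R'->C->plug->C
Char 3 ('D'): step: R->6, L=3; D->plug->D->R->A->L->H->refl->G->L'->E->R'->H->plug->H
Char 4 ('G'): step: R->7, L=3; G->plug->G->R->D->L->B->refl->E->L'->C->R'->B->plug->B
Char 5 ('A'): step: R->0, L->4 (L advanced); A->plug->A->R->B->L->D->refl->F->L'->D->R'->G->plug->G
Char 6 ('E'): step: R->1, L=4; E->plug->E->R->B->L->D->refl->F->L'->D->R'->G->plug->G
Char 7 ('E'): step: R->2, L=4; E->plug->E->R->B->L->D->refl->F->L'->D->R'->A->plug->A
Char 8 ('A'): step: R->3, L=4; A->plug->A->R->F->L->E->refl->B->L'->G->R'->F->plug->F
Char 9 ('G'): step: R->4, L=4; G->plug->G->R->B->L->D->refl->F->L'->D->R'->A->plug->A
Char 10 ('F'): step: R->5, L=4; F->plug->F->R->A->L->H->refl->G->L'->H->R'->C->plug->C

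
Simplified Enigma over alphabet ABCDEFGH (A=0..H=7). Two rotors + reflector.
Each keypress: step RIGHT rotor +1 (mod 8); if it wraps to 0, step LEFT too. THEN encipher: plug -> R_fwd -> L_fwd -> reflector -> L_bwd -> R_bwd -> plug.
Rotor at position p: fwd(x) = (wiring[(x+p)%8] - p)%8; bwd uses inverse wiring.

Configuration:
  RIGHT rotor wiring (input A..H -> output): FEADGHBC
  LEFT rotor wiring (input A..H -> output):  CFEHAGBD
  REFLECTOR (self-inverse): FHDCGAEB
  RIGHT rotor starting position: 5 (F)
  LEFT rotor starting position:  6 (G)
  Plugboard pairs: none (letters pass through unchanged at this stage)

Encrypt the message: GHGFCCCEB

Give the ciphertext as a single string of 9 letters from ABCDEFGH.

Char 1 ('G'): step: R->6, L=6; G->plug->G->R->A->L->D->refl->C->L'->G->R'->D->plug->D
Char 2 ('H'): step: R->7, L=6; H->plug->H->R->C->L->E->refl->G->L'->E->R'->E->plug->E
Char 3 ('G'): step: R->0, L->7 (L advanced); G->plug->G->R->B->L->D->refl->C->L'->H->R'->F->plug->F
Char 4 ('F'): step: R->1, L=7; F->plug->F->R->A->L->E->refl->G->L'->C->R'->C->plug->C
Char 5 ('C'): step: R->2, L=7; C->plug->C->R->E->L->A->refl->F->L'->D->R'->G->plug->G
Char 6 ('C'): step: R->3, L=7; C->plug->C->R->E->L->A->refl->F->L'->D->R'->B->plug->B
Char 7 ('C'): step: R->4, L=7; C->plug->C->R->F->L->B->refl->H->L'->G->R'->D->plug->D
Char 8 ('E'): step: R->5, L=7; E->plug->E->R->H->L->C->refl->D->L'->B->R'->H->plug->H
Char 9 ('B'): step: R->6, L=7; B->plug->B->R->E->L->A->refl->F->L'->D->R'->A->plug->A

Answer: DEFCGBDHA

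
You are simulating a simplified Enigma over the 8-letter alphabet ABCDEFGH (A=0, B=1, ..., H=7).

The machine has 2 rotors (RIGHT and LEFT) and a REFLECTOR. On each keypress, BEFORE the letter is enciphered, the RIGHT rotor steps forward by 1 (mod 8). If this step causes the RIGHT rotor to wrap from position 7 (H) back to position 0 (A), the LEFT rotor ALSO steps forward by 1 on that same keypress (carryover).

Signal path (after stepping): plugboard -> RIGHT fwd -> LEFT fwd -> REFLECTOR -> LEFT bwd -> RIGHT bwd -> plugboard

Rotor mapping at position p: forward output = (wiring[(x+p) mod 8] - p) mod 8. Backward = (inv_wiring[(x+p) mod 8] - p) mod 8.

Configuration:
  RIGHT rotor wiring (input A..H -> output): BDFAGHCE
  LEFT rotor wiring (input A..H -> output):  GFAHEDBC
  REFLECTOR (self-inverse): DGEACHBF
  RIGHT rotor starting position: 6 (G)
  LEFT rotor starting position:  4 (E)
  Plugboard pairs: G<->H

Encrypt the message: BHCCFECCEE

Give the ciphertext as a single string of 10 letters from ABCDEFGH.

Answer: EFADEGAHDC

Derivation:
Char 1 ('B'): step: R->7, L=4; B->plug->B->R->C->L->F->refl->H->L'->B->R'->E->plug->E
Char 2 ('H'): step: R->0, L->5 (L advanced); H->plug->G->R->C->L->F->refl->H->L'->H->R'->F->plug->F
Char 3 ('C'): step: R->1, L=5; C->plug->C->R->H->L->H->refl->F->L'->C->R'->A->plug->A
Char 4 ('C'): step: R->2, L=5; C->plug->C->R->E->L->A->refl->D->L'->F->R'->D->plug->D
Char 5 ('F'): step: R->3, L=5; F->plug->F->R->G->L->C->refl->E->L'->B->R'->E->plug->E
Char 6 ('E'): step: R->4, L=5; E->plug->E->R->F->L->D->refl->A->L'->E->R'->H->plug->G
Char 7 ('C'): step: R->5, L=5; C->plug->C->R->H->L->H->refl->F->L'->C->R'->A->plug->A
Char 8 ('C'): step: R->6, L=5; C->plug->C->R->D->L->B->refl->G->L'->A->R'->G->plug->H
Char 9 ('E'): step: R->7, L=5; E->plug->E->R->B->L->E->refl->C->L'->G->R'->D->plug->D
Char 10 ('E'): step: R->0, L->6 (L advanced); E->plug->E->R->G->L->G->refl->B->L'->F->R'->C->plug->C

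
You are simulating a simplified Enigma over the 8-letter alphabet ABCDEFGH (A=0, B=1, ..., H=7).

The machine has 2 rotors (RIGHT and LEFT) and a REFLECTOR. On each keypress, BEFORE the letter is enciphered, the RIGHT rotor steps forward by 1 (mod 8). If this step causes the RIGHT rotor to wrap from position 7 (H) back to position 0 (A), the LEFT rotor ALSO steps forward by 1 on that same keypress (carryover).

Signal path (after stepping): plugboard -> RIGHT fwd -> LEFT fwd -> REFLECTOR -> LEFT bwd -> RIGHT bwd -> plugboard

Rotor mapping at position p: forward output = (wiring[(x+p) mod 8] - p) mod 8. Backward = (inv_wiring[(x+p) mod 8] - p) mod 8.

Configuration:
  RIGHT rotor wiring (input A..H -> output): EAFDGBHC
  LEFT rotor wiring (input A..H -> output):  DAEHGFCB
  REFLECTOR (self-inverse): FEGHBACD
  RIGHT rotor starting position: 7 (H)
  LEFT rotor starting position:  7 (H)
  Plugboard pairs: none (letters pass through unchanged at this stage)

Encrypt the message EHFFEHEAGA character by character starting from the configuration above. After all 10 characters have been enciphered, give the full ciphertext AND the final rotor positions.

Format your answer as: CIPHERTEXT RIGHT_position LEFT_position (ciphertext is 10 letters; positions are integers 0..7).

Answer: AEAGCCDHHC 1 1

Derivation:
Char 1 ('E'): step: R->0, L->0 (L advanced); E->plug->E->R->G->L->C->refl->G->L'->E->R'->A->plug->A
Char 2 ('H'): step: R->1, L=0; H->plug->H->R->D->L->H->refl->D->L'->A->R'->E->plug->E
Char 3 ('F'): step: R->2, L=0; F->plug->F->R->A->L->D->refl->H->L'->D->R'->A->plug->A
Char 4 ('F'): step: R->3, L=0; F->plug->F->R->B->L->A->refl->F->L'->F->R'->G->plug->G
Char 5 ('E'): step: R->4, L=0; E->plug->E->R->A->L->D->refl->H->L'->D->R'->C->plug->C
Char 6 ('H'): step: R->5, L=0; H->plug->H->R->B->L->A->refl->F->L'->F->R'->C->plug->C
Char 7 ('E'): step: R->6, L=0; E->plug->E->R->H->L->B->refl->E->L'->C->R'->D->plug->D
Char 8 ('A'): step: R->7, L=0; A->plug->A->R->D->L->H->refl->D->L'->A->R'->H->plug->H
Char 9 ('G'): step: R->0, L->1 (L advanced); G->plug->G->R->H->L->C->refl->G->L'->C->R'->H->plug->H
Char 10 ('A'): step: R->1, L=1; A->plug->A->R->H->L->C->refl->G->L'->C->R'->C->plug->C
Final: ciphertext=AEAGCCDHHC, RIGHT=1, LEFT=1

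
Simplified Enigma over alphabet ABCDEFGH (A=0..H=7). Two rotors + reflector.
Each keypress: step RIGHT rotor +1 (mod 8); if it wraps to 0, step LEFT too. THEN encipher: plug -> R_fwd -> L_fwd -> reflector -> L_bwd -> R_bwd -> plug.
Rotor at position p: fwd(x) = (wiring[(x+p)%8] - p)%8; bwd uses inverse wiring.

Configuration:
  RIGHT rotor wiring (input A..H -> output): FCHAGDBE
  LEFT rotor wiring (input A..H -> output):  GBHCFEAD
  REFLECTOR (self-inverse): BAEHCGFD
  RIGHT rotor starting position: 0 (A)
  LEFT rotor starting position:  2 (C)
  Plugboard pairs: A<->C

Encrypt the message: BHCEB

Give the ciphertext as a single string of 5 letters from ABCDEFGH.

Char 1 ('B'): step: R->1, L=2; B->plug->B->R->G->L->E->refl->C->L'->D->R'->G->plug->G
Char 2 ('H'): step: R->2, L=2; H->plug->H->R->A->L->F->refl->G->L'->E->R'->C->plug->A
Char 3 ('C'): step: R->3, L=2; C->plug->A->R->F->L->B->refl->A->L'->B->R'->E->plug->E
Char 4 ('E'): step: R->4, L=2; E->plug->E->R->B->L->A->refl->B->L'->F->R'->C->plug->A
Char 5 ('B'): step: R->5, L=2; B->plug->B->R->E->L->G->refl->F->L'->A->R'->D->plug->D

Answer: GAEAD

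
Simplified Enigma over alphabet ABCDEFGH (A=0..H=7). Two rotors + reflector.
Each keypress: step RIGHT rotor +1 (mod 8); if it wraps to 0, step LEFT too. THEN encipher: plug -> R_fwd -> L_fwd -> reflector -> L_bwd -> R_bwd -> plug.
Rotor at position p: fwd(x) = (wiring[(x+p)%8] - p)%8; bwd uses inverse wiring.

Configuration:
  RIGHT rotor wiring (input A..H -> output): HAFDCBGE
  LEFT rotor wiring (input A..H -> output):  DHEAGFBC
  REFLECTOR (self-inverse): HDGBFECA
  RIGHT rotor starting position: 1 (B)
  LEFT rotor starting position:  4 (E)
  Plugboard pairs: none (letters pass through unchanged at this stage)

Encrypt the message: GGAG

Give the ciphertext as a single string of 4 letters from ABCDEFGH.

Char 1 ('G'): step: R->2, L=4; G->plug->G->R->F->L->D->refl->B->L'->B->R'->B->plug->B
Char 2 ('G'): step: R->3, L=4; G->plug->G->R->F->L->D->refl->B->L'->B->R'->E->plug->E
Char 3 ('A'): step: R->4, L=4; A->plug->A->R->G->L->A->refl->H->L'->E->R'->F->plug->F
Char 4 ('G'): step: R->5, L=4; G->plug->G->R->G->L->A->refl->H->L'->E->R'->A->plug->A

Answer: BEFA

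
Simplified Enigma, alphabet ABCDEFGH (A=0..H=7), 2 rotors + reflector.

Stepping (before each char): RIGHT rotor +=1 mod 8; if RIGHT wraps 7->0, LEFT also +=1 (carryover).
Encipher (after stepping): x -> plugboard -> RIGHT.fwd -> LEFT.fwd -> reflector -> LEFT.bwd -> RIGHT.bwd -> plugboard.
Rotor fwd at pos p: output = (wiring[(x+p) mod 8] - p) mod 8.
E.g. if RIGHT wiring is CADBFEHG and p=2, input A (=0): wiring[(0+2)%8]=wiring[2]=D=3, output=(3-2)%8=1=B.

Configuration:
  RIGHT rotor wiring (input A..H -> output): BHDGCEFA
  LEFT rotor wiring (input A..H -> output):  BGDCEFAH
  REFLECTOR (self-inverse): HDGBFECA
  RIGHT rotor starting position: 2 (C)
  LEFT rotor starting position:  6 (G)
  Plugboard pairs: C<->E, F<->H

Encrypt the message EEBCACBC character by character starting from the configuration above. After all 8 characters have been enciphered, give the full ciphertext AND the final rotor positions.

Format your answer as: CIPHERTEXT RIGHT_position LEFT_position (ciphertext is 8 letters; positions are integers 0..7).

Answer: DFHGBFFF 2 7

Derivation:
Char 1 ('E'): step: R->3, L=6; E->plug->C->R->B->L->B->refl->D->L'->C->R'->D->plug->D
Char 2 ('E'): step: R->4, L=6; E->plug->C->R->B->L->B->refl->D->L'->C->R'->H->plug->F
Char 3 ('B'): step: R->5, L=6; B->plug->B->R->A->L->C->refl->G->L'->G->R'->F->plug->H
Char 4 ('C'): step: R->6, L=6; C->plug->E->R->F->L->E->refl->F->L'->E->R'->G->plug->G
Char 5 ('A'): step: R->7, L=6; A->plug->A->R->B->L->B->refl->D->L'->C->R'->B->plug->B
Char 6 ('C'): step: R->0, L->7 (L advanced); C->plug->E->R->C->L->H->refl->A->L'->A->R'->H->plug->F
Char 7 ('B'): step: R->1, L=7; B->plug->B->R->C->L->H->refl->A->L'->A->R'->H->plug->F
Char 8 ('C'): step: R->2, L=7; C->plug->E->R->D->L->E->refl->F->L'->F->R'->H->plug->F
Final: ciphertext=DFHGBFFF, RIGHT=2, LEFT=7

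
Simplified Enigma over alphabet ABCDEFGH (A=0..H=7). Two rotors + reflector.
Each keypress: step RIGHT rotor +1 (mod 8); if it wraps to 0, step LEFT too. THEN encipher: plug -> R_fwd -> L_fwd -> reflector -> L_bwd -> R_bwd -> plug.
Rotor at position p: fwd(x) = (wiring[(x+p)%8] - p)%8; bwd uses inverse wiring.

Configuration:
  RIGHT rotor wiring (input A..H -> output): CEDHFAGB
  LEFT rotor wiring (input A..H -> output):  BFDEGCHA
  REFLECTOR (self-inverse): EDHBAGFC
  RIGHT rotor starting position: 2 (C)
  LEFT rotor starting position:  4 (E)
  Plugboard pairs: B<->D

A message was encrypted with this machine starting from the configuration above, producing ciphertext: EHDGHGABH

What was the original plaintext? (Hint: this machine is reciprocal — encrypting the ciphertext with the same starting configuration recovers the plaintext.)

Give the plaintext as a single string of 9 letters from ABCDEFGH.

Char 1 ('E'): step: R->3, L=4; E->plug->E->R->G->L->H->refl->C->L'->A->R'->H->plug->H
Char 2 ('H'): step: R->4, L=4; H->plug->H->R->D->L->E->refl->A->L'->H->R'->G->plug->G
Char 3 ('D'): step: R->5, L=4; D->plug->B->R->B->L->G->refl->F->L'->E->R'->C->plug->C
Char 4 ('G'): step: R->6, L=4; G->plug->G->R->H->L->A->refl->E->L'->D->R'->B->plug->D
Char 5 ('H'): step: R->7, L=4; H->plug->H->R->H->L->A->refl->E->L'->D->R'->B->plug->D
Char 6 ('G'): step: R->0, L->5 (L advanced); G->plug->G->R->G->L->H->refl->C->L'->B->R'->H->plug->H
Char 7 ('A'): step: R->1, L=5; A->plug->A->R->D->L->E->refl->A->L'->E->R'->D->plug->B
Char 8 ('B'): step: R->2, L=5; B->plug->D->R->G->L->H->refl->C->L'->B->R'->A->plug->A
Char 9 ('H'): step: R->3, L=5; H->plug->H->R->A->L->F->refl->G->L'->F->R'->C->plug->C

Answer: HGCDDHBAC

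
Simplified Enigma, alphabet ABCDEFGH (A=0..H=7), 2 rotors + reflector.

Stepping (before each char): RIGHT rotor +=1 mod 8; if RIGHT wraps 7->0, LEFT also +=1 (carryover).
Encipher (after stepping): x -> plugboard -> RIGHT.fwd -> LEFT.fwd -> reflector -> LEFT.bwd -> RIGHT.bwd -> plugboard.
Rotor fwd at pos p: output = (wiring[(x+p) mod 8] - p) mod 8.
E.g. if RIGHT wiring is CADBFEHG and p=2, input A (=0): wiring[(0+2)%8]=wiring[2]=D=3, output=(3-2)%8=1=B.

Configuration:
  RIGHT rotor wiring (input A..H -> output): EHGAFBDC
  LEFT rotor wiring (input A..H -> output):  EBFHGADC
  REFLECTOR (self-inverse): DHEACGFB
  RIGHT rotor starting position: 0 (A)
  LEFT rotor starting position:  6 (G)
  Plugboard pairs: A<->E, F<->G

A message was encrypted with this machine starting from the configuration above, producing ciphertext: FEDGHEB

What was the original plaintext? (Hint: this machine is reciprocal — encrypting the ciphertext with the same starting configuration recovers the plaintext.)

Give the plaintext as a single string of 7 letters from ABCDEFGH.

Answer: CHBDABH

Derivation:
Char 1 ('F'): step: R->1, L=6; F->plug->G->R->B->L->E->refl->C->L'->H->R'->C->plug->C
Char 2 ('E'): step: R->2, L=6; E->plug->A->R->E->L->H->refl->B->L'->F->R'->H->plug->H
Char 3 ('D'): step: R->3, L=6; D->plug->D->R->A->L->F->refl->G->L'->C->R'->B->plug->B
Char 4 ('G'): step: R->4, L=6; G->plug->F->R->D->L->D->refl->A->L'->G->R'->D->plug->D
Char 5 ('H'): step: R->5, L=6; H->plug->H->R->A->L->F->refl->G->L'->C->R'->E->plug->A
Char 6 ('E'): step: R->6, L=6; E->plug->A->R->F->L->B->refl->H->L'->E->R'->B->plug->B
Char 7 ('B'): step: R->7, L=6; B->plug->B->R->F->L->B->refl->H->L'->E->R'->H->plug->H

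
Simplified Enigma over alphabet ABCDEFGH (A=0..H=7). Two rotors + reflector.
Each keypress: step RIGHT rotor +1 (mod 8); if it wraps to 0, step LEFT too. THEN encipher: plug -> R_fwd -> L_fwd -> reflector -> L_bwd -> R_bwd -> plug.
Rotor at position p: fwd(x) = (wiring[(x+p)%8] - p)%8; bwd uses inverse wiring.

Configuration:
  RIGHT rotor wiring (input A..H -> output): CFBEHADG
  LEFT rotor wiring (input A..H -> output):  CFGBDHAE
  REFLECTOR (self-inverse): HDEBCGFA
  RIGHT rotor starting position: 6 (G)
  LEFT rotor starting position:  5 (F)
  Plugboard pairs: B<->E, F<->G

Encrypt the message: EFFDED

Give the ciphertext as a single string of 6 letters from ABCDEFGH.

Char 1 ('E'): step: R->7, L=5; E->plug->B->R->D->L->F->refl->G->L'->H->R'->A->plug->A
Char 2 ('F'): step: R->0, L->6 (L advanced); F->plug->G->R->D->L->H->refl->A->L'->E->R'->D->plug->D
Char 3 ('F'): step: R->1, L=6; F->plug->G->R->F->L->D->refl->B->L'->H->R'->E->plug->B
Char 4 ('D'): step: R->2, L=6; D->plug->D->R->G->L->F->refl->G->L'->B->R'->E->plug->B
Char 5 ('E'): step: R->3, L=6; E->plug->B->R->E->L->A->refl->H->L'->D->R'->E->plug->B
Char 6 ('D'): step: R->4, L=6; D->plug->D->R->C->L->E->refl->C->L'->A->R'->H->plug->H

Answer: ADBBBH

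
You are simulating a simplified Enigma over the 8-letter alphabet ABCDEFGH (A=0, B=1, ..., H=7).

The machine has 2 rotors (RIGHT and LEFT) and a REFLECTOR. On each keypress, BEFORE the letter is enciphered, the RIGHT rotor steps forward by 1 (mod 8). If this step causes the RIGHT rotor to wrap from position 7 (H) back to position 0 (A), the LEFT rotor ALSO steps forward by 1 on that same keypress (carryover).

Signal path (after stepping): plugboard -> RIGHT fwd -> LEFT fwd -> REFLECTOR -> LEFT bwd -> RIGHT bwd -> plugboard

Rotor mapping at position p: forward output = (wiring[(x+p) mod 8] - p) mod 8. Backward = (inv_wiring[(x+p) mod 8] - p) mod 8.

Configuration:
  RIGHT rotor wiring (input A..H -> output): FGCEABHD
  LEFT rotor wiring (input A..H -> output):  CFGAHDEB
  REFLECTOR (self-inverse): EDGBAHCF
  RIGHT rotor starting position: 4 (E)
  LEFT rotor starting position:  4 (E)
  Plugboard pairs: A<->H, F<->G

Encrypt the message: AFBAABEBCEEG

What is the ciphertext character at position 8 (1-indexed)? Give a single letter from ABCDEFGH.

Char 1 ('A'): step: R->5, L=4; A->plug->H->R->D->L->F->refl->H->L'->B->R'->E->plug->E
Char 2 ('F'): step: R->6, L=4; F->plug->G->R->C->L->A->refl->E->L'->H->R'->C->plug->C
Char 3 ('B'): step: R->7, L=4; B->plug->B->R->G->L->C->refl->G->L'->E->R'->A->plug->H
Char 4 ('A'): step: R->0, L->5 (L advanced); A->plug->H->R->D->L->F->refl->H->L'->B->R'->F->plug->G
Char 5 ('A'): step: R->1, L=5; A->plug->H->R->E->L->A->refl->E->L'->C->R'->G->plug->F
Char 6 ('B'): step: R->2, L=5; B->plug->B->R->C->L->E->refl->A->L'->E->R'->H->plug->A
Char 7 ('E'): step: R->3, L=5; E->plug->E->R->A->L->G->refl->C->L'->H->R'->H->plug->A
Char 8 ('B'): step: R->4, L=5; B->plug->B->R->F->L->B->refl->D->L'->G->R'->G->plug->F

F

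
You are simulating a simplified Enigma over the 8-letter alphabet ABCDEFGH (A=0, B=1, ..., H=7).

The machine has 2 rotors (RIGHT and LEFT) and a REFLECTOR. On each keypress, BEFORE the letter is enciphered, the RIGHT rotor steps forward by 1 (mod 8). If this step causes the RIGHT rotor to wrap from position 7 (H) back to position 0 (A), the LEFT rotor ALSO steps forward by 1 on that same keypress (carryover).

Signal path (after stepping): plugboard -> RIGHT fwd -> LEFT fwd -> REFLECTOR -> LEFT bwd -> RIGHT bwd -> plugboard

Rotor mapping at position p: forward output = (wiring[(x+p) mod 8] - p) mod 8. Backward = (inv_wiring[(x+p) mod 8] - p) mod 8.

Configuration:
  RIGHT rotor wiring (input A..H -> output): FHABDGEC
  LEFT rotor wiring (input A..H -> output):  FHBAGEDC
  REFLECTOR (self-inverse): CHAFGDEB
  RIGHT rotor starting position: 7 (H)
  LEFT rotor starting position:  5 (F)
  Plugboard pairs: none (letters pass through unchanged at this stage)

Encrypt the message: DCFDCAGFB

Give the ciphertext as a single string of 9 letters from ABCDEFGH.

Answer: BHDEGBACD

Derivation:
Char 1 ('D'): step: R->0, L->6 (L advanced); D->plug->D->R->B->L->E->refl->G->L'->H->R'->B->plug->B
Char 2 ('C'): step: R->1, L=6; C->plug->C->R->A->L->F->refl->D->L'->E->R'->H->plug->H
Char 3 ('F'): step: R->2, L=6; F->plug->F->R->A->L->F->refl->D->L'->E->R'->D->plug->D
Char 4 ('D'): step: R->3, L=6; D->plug->D->R->B->L->E->refl->G->L'->H->R'->E->plug->E
Char 5 ('C'): step: R->4, L=6; C->plug->C->R->A->L->F->refl->D->L'->E->R'->G->plug->G
Char 6 ('A'): step: R->5, L=6; A->plug->A->R->B->L->E->refl->G->L'->H->R'->B->plug->B
Char 7 ('G'): step: R->6, L=6; G->plug->G->R->F->L->C->refl->A->L'->G->R'->A->plug->A
Char 8 ('F'): step: R->7, L=6; F->plug->F->R->E->L->D->refl->F->L'->A->R'->C->plug->C
Char 9 ('B'): step: R->0, L->7 (L advanced); B->plug->B->R->H->L->E->refl->G->L'->B->R'->D->plug->D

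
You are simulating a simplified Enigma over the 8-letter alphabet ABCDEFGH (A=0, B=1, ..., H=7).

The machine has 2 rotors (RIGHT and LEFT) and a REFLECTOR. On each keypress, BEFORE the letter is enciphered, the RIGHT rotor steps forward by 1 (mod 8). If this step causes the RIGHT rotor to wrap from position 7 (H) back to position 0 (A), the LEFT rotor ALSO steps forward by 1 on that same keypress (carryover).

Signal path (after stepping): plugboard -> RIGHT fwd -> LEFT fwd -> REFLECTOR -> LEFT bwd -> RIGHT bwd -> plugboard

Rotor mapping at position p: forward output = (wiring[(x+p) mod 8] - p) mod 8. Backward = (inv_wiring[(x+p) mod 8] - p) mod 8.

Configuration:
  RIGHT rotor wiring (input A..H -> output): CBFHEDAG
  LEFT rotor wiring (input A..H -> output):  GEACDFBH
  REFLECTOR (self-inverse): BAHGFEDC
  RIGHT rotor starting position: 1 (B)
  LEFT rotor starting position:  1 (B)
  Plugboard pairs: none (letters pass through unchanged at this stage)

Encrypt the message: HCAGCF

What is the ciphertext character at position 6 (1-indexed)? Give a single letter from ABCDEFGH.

Char 1 ('H'): step: R->2, L=1; H->plug->H->R->H->L->F->refl->E->L'->E->R'->F->plug->F
Char 2 ('C'): step: R->3, L=1; C->plug->C->R->A->L->D->refl->G->L'->G->R'->G->plug->G
Char 3 ('A'): step: R->4, L=1; A->plug->A->R->A->L->D->refl->G->L'->G->R'->E->plug->E
Char 4 ('G'): step: R->5, L=1; G->plug->G->R->C->L->B->refl->A->L'->F->R'->D->plug->D
Char 5 ('C'): step: R->6, L=1; C->plug->C->R->E->L->E->refl->F->L'->H->R'->E->plug->E
Char 6 ('F'): step: R->7, L=1; F->plug->F->R->F->L->A->refl->B->L'->C->R'->C->plug->C

C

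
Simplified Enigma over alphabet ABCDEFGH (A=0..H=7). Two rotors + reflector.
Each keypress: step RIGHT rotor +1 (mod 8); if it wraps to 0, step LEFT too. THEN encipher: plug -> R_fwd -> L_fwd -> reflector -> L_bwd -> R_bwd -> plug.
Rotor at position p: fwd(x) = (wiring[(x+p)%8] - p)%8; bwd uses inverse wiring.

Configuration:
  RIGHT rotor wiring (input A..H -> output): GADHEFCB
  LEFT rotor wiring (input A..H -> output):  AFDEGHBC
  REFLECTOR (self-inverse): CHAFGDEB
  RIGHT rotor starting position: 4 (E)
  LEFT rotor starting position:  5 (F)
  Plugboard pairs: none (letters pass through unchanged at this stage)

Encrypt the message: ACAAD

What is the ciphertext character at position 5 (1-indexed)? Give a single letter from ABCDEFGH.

Char 1 ('A'): step: R->5, L=5; A->plug->A->R->A->L->C->refl->A->L'->E->R'->C->plug->C
Char 2 ('C'): step: R->6, L=5; C->plug->C->R->A->L->C->refl->A->L'->E->R'->A->plug->A
Char 3 ('A'): step: R->7, L=5; A->plug->A->R->C->L->F->refl->D->L'->D->R'->H->plug->H
Char 4 ('A'): step: R->0, L->6 (L advanced); A->plug->A->R->G->L->A->refl->C->L'->C->R'->G->plug->G
Char 5 ('D'): step: R->1, L=6; D->plug->D->R->D->L->H->refl->B->L'->H->R'->A->plug->A

A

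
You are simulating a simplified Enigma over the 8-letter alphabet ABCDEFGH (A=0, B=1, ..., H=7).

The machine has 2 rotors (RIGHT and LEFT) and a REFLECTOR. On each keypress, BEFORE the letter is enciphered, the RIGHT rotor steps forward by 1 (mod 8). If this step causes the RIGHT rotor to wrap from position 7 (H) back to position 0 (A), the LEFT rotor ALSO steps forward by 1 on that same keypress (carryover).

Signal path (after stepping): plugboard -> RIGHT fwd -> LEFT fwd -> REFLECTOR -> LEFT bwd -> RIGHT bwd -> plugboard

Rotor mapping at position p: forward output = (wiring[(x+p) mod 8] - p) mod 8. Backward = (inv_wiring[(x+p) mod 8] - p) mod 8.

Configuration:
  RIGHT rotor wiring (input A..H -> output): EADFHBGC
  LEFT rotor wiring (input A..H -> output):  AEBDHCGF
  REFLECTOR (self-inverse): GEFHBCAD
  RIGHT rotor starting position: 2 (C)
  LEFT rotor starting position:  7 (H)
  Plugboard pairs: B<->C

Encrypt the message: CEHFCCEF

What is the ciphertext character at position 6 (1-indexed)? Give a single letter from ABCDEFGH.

Char 1 ('C'): step: R->3, L=7; C->plug->B->R->E->L->E->refl->B->L'->B->R'->F->plug->F
Char 2 ('E'): step: R->4, L=7; E->plug->E->R->A->L->G->refl->A->L'->F->R'->B->plug->C
Char 3 ('H'): step: R->5, L=7; H->plug->H->R->C->L->F->refl->C->L'->D->R'->E->plug->E
Char 4 ('F'): step: R->6, L=7; F->plug->F->R->H->L->H->refl->D->L'->G->R'->C->plug->B
Char 5 ('C'): step: R->7, L=7; C->plug->B->R->F->L->A->refl->G->L'->A->R'->F->plug->F
Char 6 ('C'): step: R->0, L->0 (L advanced); C->plug->B->R->A->L->A->refl->G->L'->G->R'->G->plug->G

G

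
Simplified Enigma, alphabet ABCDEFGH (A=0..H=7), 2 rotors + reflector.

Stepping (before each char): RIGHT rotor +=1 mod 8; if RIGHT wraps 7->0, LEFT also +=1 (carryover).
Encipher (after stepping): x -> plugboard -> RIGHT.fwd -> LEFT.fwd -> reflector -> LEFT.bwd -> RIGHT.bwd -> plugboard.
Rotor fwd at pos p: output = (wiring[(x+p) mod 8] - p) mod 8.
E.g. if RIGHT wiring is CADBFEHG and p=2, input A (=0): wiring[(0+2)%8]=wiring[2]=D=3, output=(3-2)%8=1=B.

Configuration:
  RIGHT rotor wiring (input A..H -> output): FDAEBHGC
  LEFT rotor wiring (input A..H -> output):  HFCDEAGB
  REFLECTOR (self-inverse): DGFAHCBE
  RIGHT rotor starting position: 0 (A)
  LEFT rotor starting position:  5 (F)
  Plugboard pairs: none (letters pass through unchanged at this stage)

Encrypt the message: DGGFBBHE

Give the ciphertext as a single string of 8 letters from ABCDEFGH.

Answer: HDCCEAFC

Derivation:
Char 1 ('D'): step: R->1, L=5; D->plug->D->R->A->L->D->refl->A->L'->E->R'->H->plug->H
Char 2 ('G'): step: R->2, L=5; G->plug->G->R->D->L->C->refl->F->L'->F->R'->D->plug->D
Char 3 ('G'): step: R->3, L=5; G->plug->G->R->A->L->D->refl->A->L'->E->R'->C->plug->C
Char 4 ('F'): step: R->4, L=5; F->plug->F->R->H->L->H->refl->E->L'->C->R'->C->plug->C
Char 5 ('B'): step: R->5, L=5; B->plug->B->R->B->L->B->refl->G->L'->G->R'->E->plug->E
Char 6 ('B'): step: R->6, L=5; B->plug->B->R->E->L->A->refl->D->L'->A->R'->A->plug->A
Char 7 ('H'): step: R->7, L=5; H->plug->H->R->H->L->H->refl->E->L'->C->R'->F->plug->F
Char 8 ('E'): step: R->0, L->6 (L advanced); E->plug->E->R->B->L->D->refl->A->L'->A->R'->C->plug->C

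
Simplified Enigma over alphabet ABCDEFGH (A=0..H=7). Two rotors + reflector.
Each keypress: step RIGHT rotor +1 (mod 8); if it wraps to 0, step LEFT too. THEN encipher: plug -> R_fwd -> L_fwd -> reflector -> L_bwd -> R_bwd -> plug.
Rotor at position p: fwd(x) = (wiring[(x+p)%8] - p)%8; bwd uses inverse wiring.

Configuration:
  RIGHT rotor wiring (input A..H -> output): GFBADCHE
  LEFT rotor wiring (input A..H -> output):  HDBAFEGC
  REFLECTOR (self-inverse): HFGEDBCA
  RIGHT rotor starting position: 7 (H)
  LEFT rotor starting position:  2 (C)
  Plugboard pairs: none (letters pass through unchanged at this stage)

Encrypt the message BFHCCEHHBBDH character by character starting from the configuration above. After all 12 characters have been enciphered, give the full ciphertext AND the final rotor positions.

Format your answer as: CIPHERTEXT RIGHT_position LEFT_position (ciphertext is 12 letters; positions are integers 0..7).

Answer: EAEEGBBDCFBB 3 4

Derivation:
Char 1 ('B'): step: R->0, L->3 (L advanced); B->plug->B->R->F->L->E->refl->D->L'->D->R'->E->plug->E
Char 2 ('F'): step: R->1, L=3; F->plug->F->R->G->L->A->refl->H->L'->E->R'->A->plug->A
Char 3 ('H'): step: R->2, L=3; H->plug->H->R->D->L->D->refl->E->L'->F->R'->E->plug->E
Char 4 ('C'): step: R->3, L=3; C->plug->C->R->H->L->G->refl->C->L'->B->R'->E->plug->E
Char 5 ('C'): step: R->4, L=3; C->plug->C->R->D->L->D->refl->E->L'->F->R'->G->plug->G
Char 6 ('E'): step: R->5, L=3; E->plug->E->R->A->L->F->refl->B->L'->C->R'->B->plug->B
Char 7 ('H'): step: R->6, L=3; H->plug->H->R->E->L->H->refl->A->L'->G->R'->B->plug->B
Char 8 ('H'): step: R->7, L=3; H->plug->H->R->A->L->F->refl->B->L'->C->R'->D->plug->D
Char 9 ('B'): step: R->0, L->4 (L advanced); B->plug->B->R->F->L->H->refl->A->L'->B->R'->C->plug->C
Char 10 ('B'): step: R->1, L=4; B->plug->B->R->A->L->B->refl->F->L'->G->R'->F->plug->F
Char 11 ('D'): step: R->2, L=4; D->plug->D->R->A->L->B->refl->F->L'->G->R'->B->plug->B
Char 12 ('H'): step: R->3, L=4; H->plug->H->R->G->L->F->refl->B->L'->A->R'->B->plug->B
Final: ciphertext=EAEEGBBDCFBB, RIGHT=3, LEFT=4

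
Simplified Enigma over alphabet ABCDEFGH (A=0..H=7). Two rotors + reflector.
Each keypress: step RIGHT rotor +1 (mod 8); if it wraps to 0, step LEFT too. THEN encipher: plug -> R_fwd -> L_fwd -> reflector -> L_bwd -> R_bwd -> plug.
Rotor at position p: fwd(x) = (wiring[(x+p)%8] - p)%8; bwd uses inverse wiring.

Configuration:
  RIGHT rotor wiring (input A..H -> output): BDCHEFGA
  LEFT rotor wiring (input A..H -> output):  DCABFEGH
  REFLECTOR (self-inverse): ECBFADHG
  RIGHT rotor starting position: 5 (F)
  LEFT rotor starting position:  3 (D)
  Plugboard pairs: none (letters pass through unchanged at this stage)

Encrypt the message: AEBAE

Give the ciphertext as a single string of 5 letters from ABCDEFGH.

Char 1 ('A'): step: R->6, L=3; A->plug->A->R->A->L->G->refl->H->L'->G->R'->G->plug->G
Char 2 ('E'): step: R->7, L=3; E->plug->E->R->A->L->G->refl->H->L'->G->R'->G->plug->G
Char 3 ('B'): step: R->0, L->4 (L advanced); B->plug->B->R->D->L->D->refl->F->L'->H->R'->D->plug->D
Char 4 ('A'): step: R->1, L=4; A->plug->A->R->C->L->C->refl->B->L'->A->R'->H->plug->H
Char 5 ('E'): step: R->2, L=4; E->plug->E->R->E->L->H->refl->G->L'->F->R'->B->plug->B

Answer: GGDHB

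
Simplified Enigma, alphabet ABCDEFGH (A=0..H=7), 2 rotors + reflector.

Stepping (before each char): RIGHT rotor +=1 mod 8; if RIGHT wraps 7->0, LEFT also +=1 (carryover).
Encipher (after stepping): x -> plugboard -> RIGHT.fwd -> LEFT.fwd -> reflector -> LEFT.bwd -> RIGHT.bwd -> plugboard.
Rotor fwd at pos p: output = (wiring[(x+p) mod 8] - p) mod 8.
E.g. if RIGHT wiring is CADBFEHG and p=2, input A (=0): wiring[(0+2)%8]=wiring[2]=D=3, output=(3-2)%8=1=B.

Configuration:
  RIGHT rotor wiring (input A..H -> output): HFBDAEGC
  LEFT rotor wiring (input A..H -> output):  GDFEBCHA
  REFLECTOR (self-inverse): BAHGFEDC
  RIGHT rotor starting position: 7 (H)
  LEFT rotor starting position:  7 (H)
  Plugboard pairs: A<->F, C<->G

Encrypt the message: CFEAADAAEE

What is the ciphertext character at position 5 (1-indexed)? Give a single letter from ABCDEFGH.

Char 1 ('C'): step: R->0, L->0 (L advanced); C->plug->G->R->G->L->H->refl->C->L'->F->R'->B->plug->B
Char 2 ('F'): step: R->1, L=0; F->plug->A->R->E->L->B->refl->A->L'->H->R'->D->plug->D
Char 3 ('E'): step: R->2, L=0; E->plug->E->R->E->L->B->refl->A->L'->H->R'->A->plug->F
Char 4 ('A'): step: R->3, L=0; A->plug->F->R->E->L->B->refl->A->L'->H->R'->E->plug->E
Char 5 ('A'): step: R->4, L=0; A->plug->F->R->B->L->D->refl->G->L'->A->R'->B->plug->B

B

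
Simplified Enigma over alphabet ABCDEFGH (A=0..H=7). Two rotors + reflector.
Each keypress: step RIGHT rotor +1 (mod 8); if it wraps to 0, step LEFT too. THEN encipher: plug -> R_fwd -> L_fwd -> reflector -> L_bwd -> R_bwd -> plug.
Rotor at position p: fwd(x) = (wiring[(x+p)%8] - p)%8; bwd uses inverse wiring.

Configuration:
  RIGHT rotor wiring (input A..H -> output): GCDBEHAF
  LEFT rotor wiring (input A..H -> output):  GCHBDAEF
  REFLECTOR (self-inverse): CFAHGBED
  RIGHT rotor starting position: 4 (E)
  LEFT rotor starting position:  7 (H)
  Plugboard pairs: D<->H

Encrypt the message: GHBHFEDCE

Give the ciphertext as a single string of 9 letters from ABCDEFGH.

Char 1 ('G'): step: R->5, L=7; G->plug->G->R->E->L->C->refl->A->L'->D->R'->B->plug->B
Char 2 ('H'): step: R->6, L=7; H->plug->D->R->E->L->C->refl->A->L'->D->R'->F->plug->F
Char 3 ('B'): step: R->7, L=7; B->plug->B->R->H->L->F->refl->B->L'->G->R'->A->plug->A
Char 4 ('H'): step: R->0, L->0 (L advanced); H->plug->D->R->B->L->C->refl->A->L'->F->R'->H->plug->D
Char 5 ('F'): step: R->1, L=0; F->plug->F->R->H->L->F->refl->B->L'->D->R'->D->plug->H
Char 6 ('E'): step: R->2, L=0; E->plug->E->R->G->L->E->refl->G->L'->A->R'->H->plug->D
Char 7 ('D'): step: R->3, L=0; D->plug->H->R->A->L->G->refl->E->L'->G->R'->A->plug->A
Char 8 ('C'): step: R->4, L=0; C->plug->C->R->E->L->D->refl->H->L'->C->R'->E->plug->E
Char 9 ('E'): step: R->5, L=0; E->plug->E->R->F->L->A->refl->C->L'->B->R'->D->plug->H

Answer: BFADHDAEH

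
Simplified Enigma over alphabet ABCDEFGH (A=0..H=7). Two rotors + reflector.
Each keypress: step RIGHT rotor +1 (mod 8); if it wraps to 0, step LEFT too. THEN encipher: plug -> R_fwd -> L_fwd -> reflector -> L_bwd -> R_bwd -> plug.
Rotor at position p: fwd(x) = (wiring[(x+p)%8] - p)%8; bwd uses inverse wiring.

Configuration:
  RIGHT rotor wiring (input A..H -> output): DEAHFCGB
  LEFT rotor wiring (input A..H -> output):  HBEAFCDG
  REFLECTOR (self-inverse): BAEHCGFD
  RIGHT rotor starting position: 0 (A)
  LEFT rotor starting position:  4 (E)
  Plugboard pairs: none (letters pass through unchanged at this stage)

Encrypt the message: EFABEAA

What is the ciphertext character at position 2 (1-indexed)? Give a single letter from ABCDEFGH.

Char 1 ('E'): step: R->1, L=4; E->plug->E->R->B->L->G->refl->F->L'->F->R'->F->plug->F
Char 2 ('F'): step: R->2, L=4; F->plug->F->R->H->L->E->refl->C->L'->D->R'->C->plug->C

C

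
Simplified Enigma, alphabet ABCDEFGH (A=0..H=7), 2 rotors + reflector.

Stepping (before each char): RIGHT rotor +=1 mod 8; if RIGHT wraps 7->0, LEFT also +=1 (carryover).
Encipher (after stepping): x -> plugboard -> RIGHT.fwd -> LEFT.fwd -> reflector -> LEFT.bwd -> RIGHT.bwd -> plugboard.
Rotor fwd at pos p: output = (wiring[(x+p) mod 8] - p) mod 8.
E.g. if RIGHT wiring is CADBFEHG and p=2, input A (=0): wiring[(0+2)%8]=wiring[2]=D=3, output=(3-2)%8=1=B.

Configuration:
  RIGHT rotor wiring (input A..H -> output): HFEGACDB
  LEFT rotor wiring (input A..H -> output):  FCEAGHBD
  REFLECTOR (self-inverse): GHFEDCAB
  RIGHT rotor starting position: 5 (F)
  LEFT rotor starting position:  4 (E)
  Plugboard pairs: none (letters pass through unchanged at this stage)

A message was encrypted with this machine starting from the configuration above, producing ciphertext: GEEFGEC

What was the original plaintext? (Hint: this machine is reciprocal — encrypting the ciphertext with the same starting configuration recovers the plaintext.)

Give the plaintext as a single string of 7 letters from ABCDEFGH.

Answer: FFCBFHD

Derivation:
Char 1 ('G'): step: R->6, L=4; G->plug->G->R->C->L->F->refl->C->L'->A->R'->F->plug->F
Char 2 ('E'): step: R->7, L=4; E->plug->E->R->H->L->E->refl->D->L'->B->R'->F->plug->F
Char 3 ('E'): step: R->0, L->5 (L advanced); E->plug->E->R->A->L->C->refl->F->L'->E->R'->C->plug->C
Char 4 ('F'): step: R->1, L=5; F->plug->F->R->C->L->G->refl->A->L'->D->R'->B->plug->B
Char 5 ('G'): step: R->2, L=5; G->plug->G->R->F->L->H->refl->B->L'->H->R'->F->plug->F
Char 6 ('E'): step: R->3, L=5; E->plug->E->R->G->L->D->refl->E->L'->B->R'->H->plug->H
Char 7 ('C'): step: R->4, L=5; C->plug->C->R->H->L->B->refl->H->L'->F->R'->D->plug->D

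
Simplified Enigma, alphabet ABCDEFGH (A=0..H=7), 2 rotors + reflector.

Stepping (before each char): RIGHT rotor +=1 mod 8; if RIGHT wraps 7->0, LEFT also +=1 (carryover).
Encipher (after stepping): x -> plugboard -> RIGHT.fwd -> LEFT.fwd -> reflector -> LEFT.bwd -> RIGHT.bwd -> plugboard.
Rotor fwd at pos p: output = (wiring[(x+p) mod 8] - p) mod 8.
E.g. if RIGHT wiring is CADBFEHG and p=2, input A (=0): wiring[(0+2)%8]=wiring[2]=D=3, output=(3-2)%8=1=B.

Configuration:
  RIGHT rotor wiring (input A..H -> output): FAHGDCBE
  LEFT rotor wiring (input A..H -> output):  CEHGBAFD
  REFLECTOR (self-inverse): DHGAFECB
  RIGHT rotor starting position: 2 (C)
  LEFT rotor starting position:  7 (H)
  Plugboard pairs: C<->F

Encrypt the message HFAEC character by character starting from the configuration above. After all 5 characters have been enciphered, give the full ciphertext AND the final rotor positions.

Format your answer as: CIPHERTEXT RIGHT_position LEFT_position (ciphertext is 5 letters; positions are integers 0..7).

Char 1 ('H'): step: R->3, L=7; H->plug->H->R->E->L->H->refl->B->L'->G->R'->D->plug->D
Char 2 ('F'): step: R->4, L=7; F->plug->C->R->F->L->C->refl->G->L'->H->R'->A->plug->A
Char 3 ('A'): step: R->5, L=7; A->plug->A->R->F->L->C->refl->G->L'->H->R'->C->plug->F
Char 4 ('E'): step: R->6, L=7; E->plug->E->R->B->L->D->refl->A->L'->D->R'->A->plug->A
Char 5 ('C'): step: R->7, L=7; C->plug->F->R->E->L->H->refl->B->L'->G->R'->B->plug->B
Final: ciphertext=DAFAB, RIGHT=7, LEFT=7

Answer: DAFAB 7 7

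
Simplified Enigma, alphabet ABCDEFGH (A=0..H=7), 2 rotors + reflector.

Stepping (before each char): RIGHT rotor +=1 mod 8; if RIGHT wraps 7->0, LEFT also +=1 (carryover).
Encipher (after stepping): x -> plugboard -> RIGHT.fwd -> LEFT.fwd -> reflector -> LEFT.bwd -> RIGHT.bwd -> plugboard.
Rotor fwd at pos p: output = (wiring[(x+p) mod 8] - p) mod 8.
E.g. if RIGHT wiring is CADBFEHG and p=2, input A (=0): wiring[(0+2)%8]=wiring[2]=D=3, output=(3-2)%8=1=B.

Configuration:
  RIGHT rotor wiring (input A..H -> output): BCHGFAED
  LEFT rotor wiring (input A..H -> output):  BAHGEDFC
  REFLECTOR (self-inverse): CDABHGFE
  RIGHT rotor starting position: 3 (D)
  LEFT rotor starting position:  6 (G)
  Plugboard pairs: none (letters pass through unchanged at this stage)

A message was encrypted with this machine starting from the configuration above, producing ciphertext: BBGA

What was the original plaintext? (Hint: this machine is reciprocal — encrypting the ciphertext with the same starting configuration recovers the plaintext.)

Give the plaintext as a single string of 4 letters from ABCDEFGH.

Answer: HCAB

Derivation:
Char 1 ('B'): step: R->4, L=6; B->plug->B->R->E->L->B->refl->D->L'->C->R'->H->plug->H
Char 2 ('B'): step: R->5, L=6; B->plug->B->R->H->L->F->refl->G->L'->G->R'->C->plug->C
Char 3 ('G'): step: R->6, L=6; G->plug->G->R->H->L->F->refl->G->L'->G->R'->A->plug->A
Char 4 ('A'): step: R->7, L=6; A->plug->A->R->E->L->B->refl->D->L'->C->R'->B->plug->B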